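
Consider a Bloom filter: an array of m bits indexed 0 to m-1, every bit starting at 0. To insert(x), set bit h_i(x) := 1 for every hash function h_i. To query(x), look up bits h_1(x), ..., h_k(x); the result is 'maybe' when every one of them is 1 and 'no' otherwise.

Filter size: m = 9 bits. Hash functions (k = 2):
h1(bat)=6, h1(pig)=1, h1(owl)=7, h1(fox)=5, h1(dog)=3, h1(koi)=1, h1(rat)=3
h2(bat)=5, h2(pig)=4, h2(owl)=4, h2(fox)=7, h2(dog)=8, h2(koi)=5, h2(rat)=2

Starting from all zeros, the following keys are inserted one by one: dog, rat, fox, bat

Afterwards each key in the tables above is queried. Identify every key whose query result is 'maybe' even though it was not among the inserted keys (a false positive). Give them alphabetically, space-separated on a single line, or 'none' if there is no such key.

Start: bits=000000000
After insert 'dog': sets bits 3 8 -> bits=000100001
After insert 'rat': sets bits 2 3 -> bits=001100001
After insert 'fox': sets bits 5 7 -> bits=001101011
After insert 'bat': sets bits 5 6 -> bits=001101111
Not inserted: koi owl pig — query each against bits=001101111:
query koi: checks bit1=0, bit5=1 (has a 0) -> no => not a false positive
query owl: checks bit4=0, bit7=1 (has a 0) -> no => not a false positive
query pig: checks bit1=0, bit4=0 (has a 0) -> no => not a false positive
False positives (alphabetical): none

Answer: none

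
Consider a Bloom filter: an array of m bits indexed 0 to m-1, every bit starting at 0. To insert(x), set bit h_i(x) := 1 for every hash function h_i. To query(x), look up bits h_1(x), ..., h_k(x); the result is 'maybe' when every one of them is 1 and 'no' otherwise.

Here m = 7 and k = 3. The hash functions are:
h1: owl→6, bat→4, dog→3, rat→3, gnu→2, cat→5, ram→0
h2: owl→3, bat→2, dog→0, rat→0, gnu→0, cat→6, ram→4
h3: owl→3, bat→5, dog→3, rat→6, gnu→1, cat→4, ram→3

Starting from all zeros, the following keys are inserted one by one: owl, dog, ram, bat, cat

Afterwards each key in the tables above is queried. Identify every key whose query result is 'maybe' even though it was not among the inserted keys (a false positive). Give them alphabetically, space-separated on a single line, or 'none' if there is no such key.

Start: bits=0000000
After insert 'owl': sets bits 3 6 -> bits=0001001
After insert 'dog': sets bits 0 3 -> bits=1001001
After insert 'ram': sets bits 0 3 4 -> bits=1001101
After insert 'bat': sets bits 2 4 5 -> bits=1011111
After insert 'cat': sets bits 4 5 6 -> bits=1011111
Not inserted: gnu rat — query each against bits=1011111:
query gnu: checks bit0=1, bit1=0, bit2=1 (has a 0) -> no => not a false positive
query rat: checks bit0=1, bit3=1, bit6=1 (all 1) -> maybe => FALSE POSITIVE
False positives (alphabetical): rat

Answer: rat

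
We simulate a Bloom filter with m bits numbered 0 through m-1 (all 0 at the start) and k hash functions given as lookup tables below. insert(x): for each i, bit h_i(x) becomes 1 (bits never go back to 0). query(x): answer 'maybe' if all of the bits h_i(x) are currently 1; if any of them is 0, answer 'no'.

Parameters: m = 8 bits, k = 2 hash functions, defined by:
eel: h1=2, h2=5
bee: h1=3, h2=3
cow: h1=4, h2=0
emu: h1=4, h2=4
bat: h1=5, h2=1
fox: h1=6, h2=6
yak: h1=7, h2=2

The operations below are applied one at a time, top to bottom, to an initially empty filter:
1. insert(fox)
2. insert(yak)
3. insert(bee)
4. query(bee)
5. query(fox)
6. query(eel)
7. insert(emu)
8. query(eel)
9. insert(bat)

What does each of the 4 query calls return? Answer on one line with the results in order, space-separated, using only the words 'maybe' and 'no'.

Answer: maybe maybe no no

Derivation:
Start: bits=00000000
Op 1: insert fox -> sets bits 6 -> bits=00000010
Op 2: insert yak -> sets bits 2 7 -> bits=00100011
Op 3: insert bee -> sets bits 3 -> bits=00110011
Op 4: query bee -> checks bit3=1 (all 1) -> maybe
Op 5: query fox -> checks bit6=1 (all 1) -> maybe
Op 6: query eel -> checks bit2=1, bit5=0 (has a 0) -> no
Op 7: insert emu -> sets bits 4 -> bits=00111011
Op 8: query eel -> checks bit2=1, bit5=0 (has a 0) -> no
Op 9: insert bat -> sets bits 1 5 -> bits=01111111
Query results in order: maybe maybe no no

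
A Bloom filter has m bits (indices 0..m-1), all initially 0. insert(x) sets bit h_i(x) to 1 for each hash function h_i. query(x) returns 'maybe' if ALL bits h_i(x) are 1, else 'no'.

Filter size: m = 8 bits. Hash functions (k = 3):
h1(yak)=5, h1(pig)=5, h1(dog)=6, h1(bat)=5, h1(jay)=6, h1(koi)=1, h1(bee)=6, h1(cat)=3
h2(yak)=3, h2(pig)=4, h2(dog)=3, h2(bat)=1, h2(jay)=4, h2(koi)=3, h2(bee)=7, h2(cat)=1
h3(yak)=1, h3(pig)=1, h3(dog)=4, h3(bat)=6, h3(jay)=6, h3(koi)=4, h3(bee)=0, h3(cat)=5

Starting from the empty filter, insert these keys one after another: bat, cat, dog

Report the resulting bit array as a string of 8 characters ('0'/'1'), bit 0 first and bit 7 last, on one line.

Start: bits=00000000
After insert 'bat': sets bits 1 5 6 -> bits=01000110
After insert 'cat': sets bits 1 3 5 -> bits=01010110
After insert 'dog': sets bits 3 4 6 -> bits=01011110

Answer: 01011110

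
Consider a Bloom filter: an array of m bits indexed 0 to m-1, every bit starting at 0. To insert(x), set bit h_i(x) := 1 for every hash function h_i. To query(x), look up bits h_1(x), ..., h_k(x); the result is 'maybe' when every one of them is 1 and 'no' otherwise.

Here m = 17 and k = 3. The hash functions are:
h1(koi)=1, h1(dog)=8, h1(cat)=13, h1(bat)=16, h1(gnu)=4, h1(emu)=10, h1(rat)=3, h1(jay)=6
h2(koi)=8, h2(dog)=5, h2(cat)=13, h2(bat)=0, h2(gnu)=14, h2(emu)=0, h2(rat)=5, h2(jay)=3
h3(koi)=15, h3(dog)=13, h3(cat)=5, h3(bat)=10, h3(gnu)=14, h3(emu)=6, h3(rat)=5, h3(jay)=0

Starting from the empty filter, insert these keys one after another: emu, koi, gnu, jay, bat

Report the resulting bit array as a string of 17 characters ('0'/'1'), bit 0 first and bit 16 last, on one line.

Answer: 11011010101000111

Derivation:
Start: bits=00000000000000000
After insert 'emu': sets bits 0 6 10 -> bits=10000010001000000
After insert 'koi': sets bits 1 8 15 -> bits=11000010101000010
After insert 'gnu': sets bits 4 14 -> bits=11001010101000110
After insert 'jay': sets bits 0 3 6 -> bits=11011010101000110
After insert 'bat': sets bits 0 10 16 -> bits=11011010101000111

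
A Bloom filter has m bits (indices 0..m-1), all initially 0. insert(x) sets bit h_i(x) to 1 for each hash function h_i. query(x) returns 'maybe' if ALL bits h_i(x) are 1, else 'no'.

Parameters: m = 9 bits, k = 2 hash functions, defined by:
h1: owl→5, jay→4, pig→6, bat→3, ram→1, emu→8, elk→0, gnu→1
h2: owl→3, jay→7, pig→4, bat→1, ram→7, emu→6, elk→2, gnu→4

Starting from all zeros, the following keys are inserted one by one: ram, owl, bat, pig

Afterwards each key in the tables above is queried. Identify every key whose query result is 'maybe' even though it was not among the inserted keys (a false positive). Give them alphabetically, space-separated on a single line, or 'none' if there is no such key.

Start: bits=000000000
After insert 'ram': sets bits 1 7 -> bits=010000010
After insert 'owl': sets bits 3 5 -> bits=010101010
After insert 'bat': sets bits 1 3 -> bits=010101010
After insert 'pig': sets bits 4 6 -> bits=010111110
Not inserted: elk emu gnu jay — query each against bits=010111110:
query elk: checks bit0=0, bit2=0 (has a 0) -> no => not a false positive
query emu: checks bit6=1, bit8=0 (has a 0) -> no => not a false positive
query gnu: checks bit1=1, bit4=1 (all 1) -> maybe => FALSE POSITIVE
query jay: checks bit4=1, bit7=1 (all 1) -> maybe => FALSE POSITIVE
False positives (alphabetical): gnu jay

Answer: gnu jay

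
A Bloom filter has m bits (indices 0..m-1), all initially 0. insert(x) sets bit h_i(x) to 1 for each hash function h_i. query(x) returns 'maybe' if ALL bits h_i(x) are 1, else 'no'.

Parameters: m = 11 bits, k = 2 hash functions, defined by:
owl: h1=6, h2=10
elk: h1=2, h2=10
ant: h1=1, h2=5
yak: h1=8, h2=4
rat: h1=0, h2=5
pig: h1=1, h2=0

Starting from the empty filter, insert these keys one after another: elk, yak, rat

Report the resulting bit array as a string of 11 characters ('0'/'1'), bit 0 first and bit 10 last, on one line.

Answer: 10101100101

Derivation:
Start: bits=00000000000
After insert 'elk': sets bits 2 10 -> bits=00100000001
After insert 'yak': sets bits 4 8 -> bits=00101000101
After insert 'rat': sets bits 0 5 -> bits=10101100101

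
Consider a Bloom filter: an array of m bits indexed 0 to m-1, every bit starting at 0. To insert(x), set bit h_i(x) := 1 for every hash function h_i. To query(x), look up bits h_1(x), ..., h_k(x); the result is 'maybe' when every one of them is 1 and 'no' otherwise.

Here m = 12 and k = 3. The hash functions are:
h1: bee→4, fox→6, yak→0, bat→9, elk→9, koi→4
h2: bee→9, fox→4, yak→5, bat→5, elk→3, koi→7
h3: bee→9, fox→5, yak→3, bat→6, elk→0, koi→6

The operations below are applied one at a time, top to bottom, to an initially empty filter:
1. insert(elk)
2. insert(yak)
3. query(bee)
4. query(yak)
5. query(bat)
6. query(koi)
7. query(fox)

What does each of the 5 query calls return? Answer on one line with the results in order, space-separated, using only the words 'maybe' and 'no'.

Answer: no maybe no no no

Derivation:
Start: bits=000000000000
Op 1: insert elk -> sets bits 0 3 9 -> bits=100100000100
Op 2: insert yak -> sets bits 0 3 5 -> bits=100101000100
Op 3: query bee -> checks bit4=0, bit9=1 (has a 0) -> no
Op 4: query yak -> checks bit0=1, bit3=1, bit5=1 (all 1) -> maybe
Op 5: query bat -> checks bit5=1, bit6=0, bit9=1 (has a 0) -> no
Op 6: query koi -> checks bit4=0, bit6=0, bit7=0 (has a 0) -> no
Op 7: query fox -> checks bit4=0, bit5=1, bit6=0 (has a 0) -> no
Query results in order: no maybe no no no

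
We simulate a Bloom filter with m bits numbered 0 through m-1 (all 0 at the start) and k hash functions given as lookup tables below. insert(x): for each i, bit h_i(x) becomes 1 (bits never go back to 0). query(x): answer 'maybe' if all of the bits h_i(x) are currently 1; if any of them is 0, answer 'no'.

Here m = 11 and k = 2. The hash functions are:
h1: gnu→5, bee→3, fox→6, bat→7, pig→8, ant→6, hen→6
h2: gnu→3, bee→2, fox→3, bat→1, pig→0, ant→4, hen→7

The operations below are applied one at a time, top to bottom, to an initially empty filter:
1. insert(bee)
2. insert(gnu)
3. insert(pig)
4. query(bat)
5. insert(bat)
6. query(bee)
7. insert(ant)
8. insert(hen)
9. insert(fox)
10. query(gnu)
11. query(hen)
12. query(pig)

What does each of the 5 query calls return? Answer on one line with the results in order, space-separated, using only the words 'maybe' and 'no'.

Answer: no maybe maybe maybe maybe

Derivation:
Start: bits=00000000000
Op 1: insert bee -> sets bits 2 3 -> bits=00110000000
Op 2: insert gnu -> sets bits 3 5 -> bits=00110100000
Op 3: insert pig -> sets bits 0 8 -> bits=10110100100
Op 4: query bat -> checks bit1=0, bit7=0 (has a 0) -> no
Op 5: insert bat -> sets bits 1 7 -> bits=11110101100
Op 6: query bee -> checks bit2=1, bit3=1 (all 1) -> maybe
Op 7: insert ant -> sets bits 4 6 -> bits=11111111100
Op 8: insert hen -> sets bits 6 7 -> bits=11111111100
Op 9: insert fox -> sets bits 3 6 -> bits=11111111100
Op 10: query gnu -> checks bit3=1, bit5=1 (all 1) -> maybe
Op 11: query hen -> checks bit6=1, bit7=1 (all 1) -> maybe
Op 12: query pig -> checks bit0=1, bit8=1 (all 1) -> maybe
Query results in order: no maybe maybe maybe maybe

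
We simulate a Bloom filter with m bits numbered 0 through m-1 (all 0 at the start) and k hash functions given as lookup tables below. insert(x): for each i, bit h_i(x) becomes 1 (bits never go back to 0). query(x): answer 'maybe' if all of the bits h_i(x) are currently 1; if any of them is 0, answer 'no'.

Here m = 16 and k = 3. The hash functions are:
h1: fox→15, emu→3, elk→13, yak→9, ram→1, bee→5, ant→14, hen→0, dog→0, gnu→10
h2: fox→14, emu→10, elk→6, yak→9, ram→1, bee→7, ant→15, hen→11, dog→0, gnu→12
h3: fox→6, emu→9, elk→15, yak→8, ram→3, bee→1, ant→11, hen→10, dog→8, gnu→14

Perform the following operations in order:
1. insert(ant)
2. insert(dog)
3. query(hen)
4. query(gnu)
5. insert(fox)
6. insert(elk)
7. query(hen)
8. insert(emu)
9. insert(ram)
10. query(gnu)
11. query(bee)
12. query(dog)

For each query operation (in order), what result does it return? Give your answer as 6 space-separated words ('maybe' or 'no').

Start: bits=0000000000000000
Op 1: insert ant -> sets bits 11 14 15 -> bits=0000000000010011
Op 2: insert dog -> sets bits 0 8 -> bits=1000000010010011
Op 3: query hen -> checks bit0=1, bit10=0, bit11=1 (has a 0) -> no
Op 4: query gnu -> checks bit10=0, bit12=0, bit14=1 (has a 0) -> no
Op 5: insert fox -> sets bits 6 14 15 -> bits=1000001010010011
Op 6: insert elk -> sets bits 6 13 15 -> bits=1000001010010111
Op 7: query hen -> checks bit0=1, bit10=0, bit11=1 (has a 0) -> no
Op 8: insert emu -> sets bits 3 9 10 -> bits=1001001011110111
Op 9: insert ram -> sets bits 1 3 -> bits=1101001011110111
Op 10: query gnu -> checks bit10=1, bit12=0, bit14=1 (has a 0) -> no
Op 11: query bee -> checks bit1=1, bit5=0, bit7=0 (has a 0) -> no
Op 12: query dog -> checks bit0=1, bit8=1 (all 1) -> maybe
Query results in order: no no no no no maybe

Answer: no no no no no maybe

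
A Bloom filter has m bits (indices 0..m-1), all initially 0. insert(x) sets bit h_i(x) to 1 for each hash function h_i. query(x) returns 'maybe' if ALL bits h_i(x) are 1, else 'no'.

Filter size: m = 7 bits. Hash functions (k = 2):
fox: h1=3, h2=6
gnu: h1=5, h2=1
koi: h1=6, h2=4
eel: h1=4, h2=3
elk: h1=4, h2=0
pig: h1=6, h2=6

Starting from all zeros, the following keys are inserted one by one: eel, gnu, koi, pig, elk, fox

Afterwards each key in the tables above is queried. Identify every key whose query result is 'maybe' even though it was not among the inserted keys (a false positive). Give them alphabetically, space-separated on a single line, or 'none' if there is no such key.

Answer: none

Derivation:
Start: bits=0000000
After insert 'eel': sets bits 3 4 -> bits=0001100
After insert 'gnu': sets bits 1 5 -> bits=0101110
After insert 'koi': sets bits 4 6 -> bits=0101111
After insert 'pig': sets bits 6 -> bits=0101111
After insert 'elk': sets bits 0 4 -> bits=1101111
After insert 'fox': sets bits 3 6 -> bits=1101111
Not inserted: (none) — query each against bits=1101111:
False positives (alphabetical): none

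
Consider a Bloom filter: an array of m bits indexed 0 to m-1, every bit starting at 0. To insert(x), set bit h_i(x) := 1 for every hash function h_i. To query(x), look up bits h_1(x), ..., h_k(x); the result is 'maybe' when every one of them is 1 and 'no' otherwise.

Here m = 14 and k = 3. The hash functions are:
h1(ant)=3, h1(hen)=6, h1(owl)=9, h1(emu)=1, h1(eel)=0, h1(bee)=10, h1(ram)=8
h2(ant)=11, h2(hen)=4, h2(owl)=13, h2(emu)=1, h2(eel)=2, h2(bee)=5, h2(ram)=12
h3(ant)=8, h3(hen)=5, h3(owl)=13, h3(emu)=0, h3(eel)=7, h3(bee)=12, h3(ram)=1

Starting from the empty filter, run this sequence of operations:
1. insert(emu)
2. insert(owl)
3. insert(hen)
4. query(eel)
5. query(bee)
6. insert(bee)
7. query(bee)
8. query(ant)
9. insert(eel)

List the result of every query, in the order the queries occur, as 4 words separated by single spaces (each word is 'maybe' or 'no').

Answer: no no maybe no

Derivation:
Start: bits=00000000000000
Op 1: insert emu -> sets bits 0 1 -> bits=11000000000000
Op 2: insert owl -> sets bits 9 13 -> bits=11000000010001
Op 3: insert hen -> sets bits 4 5 6 -> bits=11001110010001
Op 4: query eel -> checks bit0=1, bit2=0, bit7=0 (has a 0) -> no
Op 5: query bee -> checks bit5=1, bit10=0, bit12=0 (has a 0) -> no
Op 6: insert bee -> sets bits 5 10 12 -> bits=11001110011011
Op 7: query bee -> checks bit5=1, bit10=1, bit12=1 (all 1) -> maybe
Op 8: query ant -> checks bit3=0, bit8=0, bit11=0 (has a 0) -> no
Op 9: insert eel -> sets bits 0 2 7 -> bits=11101111011011
Query results in order: no no maybe no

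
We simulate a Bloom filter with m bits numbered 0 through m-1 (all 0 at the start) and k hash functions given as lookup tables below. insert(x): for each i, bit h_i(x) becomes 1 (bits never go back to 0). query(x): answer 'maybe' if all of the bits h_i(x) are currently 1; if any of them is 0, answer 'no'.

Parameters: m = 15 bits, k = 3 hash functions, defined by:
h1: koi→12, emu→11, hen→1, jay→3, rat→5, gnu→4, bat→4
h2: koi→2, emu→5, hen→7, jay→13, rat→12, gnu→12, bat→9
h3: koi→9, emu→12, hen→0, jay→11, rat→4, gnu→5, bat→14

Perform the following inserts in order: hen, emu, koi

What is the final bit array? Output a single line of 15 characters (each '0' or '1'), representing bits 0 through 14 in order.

Start: bits=000000000000000
After insert 'hen': sets bits 0 1 7 -> bits=110000010000000
After insert 'emu': sets bits 5 11 12 -> bits=110001010001100
After insert 'koi': sets bits 2 9 12 -> bits=111001010101100

Answer: 111001010101100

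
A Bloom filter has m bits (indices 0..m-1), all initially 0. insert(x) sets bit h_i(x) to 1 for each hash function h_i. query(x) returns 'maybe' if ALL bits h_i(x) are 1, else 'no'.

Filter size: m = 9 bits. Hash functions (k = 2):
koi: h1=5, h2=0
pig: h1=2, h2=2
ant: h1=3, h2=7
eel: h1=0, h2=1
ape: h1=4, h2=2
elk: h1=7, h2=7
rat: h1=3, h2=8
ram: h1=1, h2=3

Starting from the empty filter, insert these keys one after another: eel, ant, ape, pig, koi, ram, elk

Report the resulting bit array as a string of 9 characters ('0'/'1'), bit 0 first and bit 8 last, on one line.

Start: bits=000000000
After insert 'eel': sets bits 0 1 -> bits=110000000
After insert 'ant': sets bits 3 7 -> bits=110100010
After insert 'ape': sets bits 2 4 -> bits=111110010
After insert 'pig': sets bits 2 -> bits=111110010
After insert 'koi': sets bits 0 5 -> bits=111111010
After insert 'ram': sets bits 1 3 -> bits=111111010
After insert 'elk': sets bits 7 -> bits=111111010

Answer: 111111010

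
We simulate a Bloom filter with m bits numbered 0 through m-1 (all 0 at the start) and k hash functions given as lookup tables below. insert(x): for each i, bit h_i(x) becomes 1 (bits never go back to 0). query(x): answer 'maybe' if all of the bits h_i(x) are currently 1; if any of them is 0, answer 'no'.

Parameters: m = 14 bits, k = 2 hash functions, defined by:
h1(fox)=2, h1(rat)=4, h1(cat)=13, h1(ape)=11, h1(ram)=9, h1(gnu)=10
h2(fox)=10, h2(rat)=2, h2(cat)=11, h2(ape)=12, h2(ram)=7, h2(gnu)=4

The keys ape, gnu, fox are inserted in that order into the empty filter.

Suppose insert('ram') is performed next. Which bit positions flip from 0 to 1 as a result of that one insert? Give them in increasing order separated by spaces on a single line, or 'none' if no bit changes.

Start: bits=00000000000000
After insert 'ape': sets bits 11 12 -> bits=00000000000110
After insert 'gnu': sets bits 4 10 -> bits=00001000001110
After insert 'fox': sets bits 2 10 -> bits=00101000001110
insert 'ram' would touch bits 7 9; currently bit7=0, bit9=0
Bits that are 0 among those (would change 0->1): 7 9

Answer: 7 9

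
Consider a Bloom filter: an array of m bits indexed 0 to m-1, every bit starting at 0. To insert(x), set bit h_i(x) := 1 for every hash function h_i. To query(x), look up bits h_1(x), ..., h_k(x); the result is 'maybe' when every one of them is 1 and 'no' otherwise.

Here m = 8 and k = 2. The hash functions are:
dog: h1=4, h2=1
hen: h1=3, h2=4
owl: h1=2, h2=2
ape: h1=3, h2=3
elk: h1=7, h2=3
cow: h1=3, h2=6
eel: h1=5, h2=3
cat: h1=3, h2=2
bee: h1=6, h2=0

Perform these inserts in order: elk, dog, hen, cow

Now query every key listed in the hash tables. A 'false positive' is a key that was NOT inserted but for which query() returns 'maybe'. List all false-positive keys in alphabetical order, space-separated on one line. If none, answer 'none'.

Answer: ape

Derivation:
Start: bits=00000000
After insert 'elk': sets bits 3 7 -> bits=00010001
After insert 'dog': sets bits 1 4 -> bits=01011001
After insert 'hen': sets bits 3 4 -> bits=01011001
After insert 'cow': sets bits 3 6 -> bits=01011011
Not inserted: ape bee cat eel owl — query each against bits=01011011:
query ape: checks bit3=1 (all 1) -> maybe => FALSE POSITIVE
query bee: checks bit0=0, bit6=1 (has a 0) -> no => not a false positive
query cat: checks bit2=0, bit3=1 (has a 0) -> no => not a false positive
query eel: checks bit3=1, bit5=0 (has a 0) -> no => not a false positive
query owl: checks bit2=0 (has a 0) -> no => not a false positive
False positives (alphabetical): ape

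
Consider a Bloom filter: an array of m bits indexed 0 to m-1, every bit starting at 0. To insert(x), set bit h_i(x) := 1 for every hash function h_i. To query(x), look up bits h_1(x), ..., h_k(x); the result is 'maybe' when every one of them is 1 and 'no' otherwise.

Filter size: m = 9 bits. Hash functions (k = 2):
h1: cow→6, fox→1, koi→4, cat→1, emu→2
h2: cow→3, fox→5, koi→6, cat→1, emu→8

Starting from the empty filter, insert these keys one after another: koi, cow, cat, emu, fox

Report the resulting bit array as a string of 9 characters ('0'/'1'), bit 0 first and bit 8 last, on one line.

Start: bits=000000000
After insert 'koi': sets bits 4 6 -> bits=000010100
After insert 'cow': sets bits 3 6 -> bits=000110100
After insert 'cat': sets bits 1 -> bits=010110100
After insert 'emu': sets bits 2 8 -> bits=011110101
After insert 'fox': sets bits 1 5 -> bits=011111101

Answer: 011111101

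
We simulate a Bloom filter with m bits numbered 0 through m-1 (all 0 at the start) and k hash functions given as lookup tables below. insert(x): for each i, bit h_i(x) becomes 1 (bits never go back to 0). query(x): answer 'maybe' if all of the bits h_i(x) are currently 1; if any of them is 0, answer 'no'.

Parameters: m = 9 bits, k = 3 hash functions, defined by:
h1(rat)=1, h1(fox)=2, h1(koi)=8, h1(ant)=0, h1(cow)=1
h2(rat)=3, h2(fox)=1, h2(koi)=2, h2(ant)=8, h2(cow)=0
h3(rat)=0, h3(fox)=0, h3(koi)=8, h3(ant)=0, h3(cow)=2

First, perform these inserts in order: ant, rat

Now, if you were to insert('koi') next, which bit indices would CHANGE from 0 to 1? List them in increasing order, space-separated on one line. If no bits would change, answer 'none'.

Start: bits=000000000
After insert 'ant': sets bits 0 8 -> bits=100000001
After insert 'rat': sets bits 0 1 3 -> bits=110100001
insert 'koi' would touch bits 2 8; currently bit2=0, bit8=1
Bits that are 0 among those (would change 0->1): 2

Answer: 2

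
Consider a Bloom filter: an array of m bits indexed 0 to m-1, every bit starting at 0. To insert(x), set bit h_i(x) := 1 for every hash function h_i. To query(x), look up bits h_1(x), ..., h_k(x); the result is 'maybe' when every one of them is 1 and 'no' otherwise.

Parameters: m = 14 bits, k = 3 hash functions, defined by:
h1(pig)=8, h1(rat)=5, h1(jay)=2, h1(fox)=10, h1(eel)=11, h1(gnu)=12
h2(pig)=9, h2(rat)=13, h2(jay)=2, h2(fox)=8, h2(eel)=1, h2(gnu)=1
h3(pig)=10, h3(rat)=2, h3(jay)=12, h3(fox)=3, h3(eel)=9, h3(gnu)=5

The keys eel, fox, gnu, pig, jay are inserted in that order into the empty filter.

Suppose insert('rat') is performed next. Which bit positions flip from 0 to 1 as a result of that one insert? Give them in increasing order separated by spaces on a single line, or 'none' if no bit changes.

Answer: 13

Derivation:
Start: bits=00000000000000
After insert 'eel': sets bits 1 9 11 -> bits=01000000010100
After insert 'fox': sets bits 3 8 10 -> bits=01010000111100
After insert 'gnu': sets bits 1 5 12 -> bits=01010100111110
After insert 'pig': sets bits 8 9 10 -> bits=01010100111110
After insert 'jay': sets bits 2 12 -> bits=01110100111110
insert 'rat' would touch bits 2 5 13; currently bit2=1, bit5=1, bit13=0
Bits that are 0 among those (would change 0->1): 13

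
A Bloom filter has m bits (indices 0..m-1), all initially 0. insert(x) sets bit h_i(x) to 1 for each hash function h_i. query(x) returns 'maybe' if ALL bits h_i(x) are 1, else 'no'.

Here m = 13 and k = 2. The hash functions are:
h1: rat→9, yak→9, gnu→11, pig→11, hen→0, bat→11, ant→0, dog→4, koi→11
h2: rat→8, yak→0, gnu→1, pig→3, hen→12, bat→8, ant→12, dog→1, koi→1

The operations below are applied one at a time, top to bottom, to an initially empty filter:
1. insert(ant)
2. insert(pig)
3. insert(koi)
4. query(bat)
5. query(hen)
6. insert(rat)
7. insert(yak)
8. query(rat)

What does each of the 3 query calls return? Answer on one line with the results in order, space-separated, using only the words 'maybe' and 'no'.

Start: bits=0000000000000
Op 1: insert ant -> sets bits 0 12 -> bits=1000000000001
Op 2: insert pig -> sets bits 3 11 -> bits=1001000000011
Op 3: insert koi -> sets bits 1 11 -> bits=1101000000011
Op 4: query bat -> checks bit8=0, bit11=1 (has a 0) -> no
Op 5: query hen -> checks bit0=1, bit12=1 (all 1) -> maybe
Op 6: insert rat -> sets bits 8 9 -> bits=1101000011011
Op 7: insert yak -> sets bits 0 9 -> bits=1101000011011
Op 8: query rat -> checks bit8=1, bit9=1 (all 1) -> maybe
Query results in order: no maybe maybe

Answer: no maybe maybe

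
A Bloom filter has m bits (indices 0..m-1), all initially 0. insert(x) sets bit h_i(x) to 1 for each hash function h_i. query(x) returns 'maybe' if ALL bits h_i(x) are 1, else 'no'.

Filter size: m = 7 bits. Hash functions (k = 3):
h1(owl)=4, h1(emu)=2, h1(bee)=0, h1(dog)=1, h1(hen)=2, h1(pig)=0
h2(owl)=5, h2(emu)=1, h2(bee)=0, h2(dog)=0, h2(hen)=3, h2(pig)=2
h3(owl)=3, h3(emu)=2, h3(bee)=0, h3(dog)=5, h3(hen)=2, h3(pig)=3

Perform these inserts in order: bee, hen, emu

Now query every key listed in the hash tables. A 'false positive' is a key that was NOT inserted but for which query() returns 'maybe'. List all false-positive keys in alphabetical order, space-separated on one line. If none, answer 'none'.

Answer: pig

Derivation:
Start: bits=0000000
After insert 'bee': sets bits 0 -> bits=1000000
After insert 'hen': sets bits 2 3 -> bits=1011000
After insert 'emu': sets bits 1 2 -> bits=1111000
Not inserted: dog owl pig — query each against bits=1111000:
query dog: checks bit0=1, bit1=1, bit5=0 (has a 0) -> no => not a false positive
query owl: checks bit3=1, bit4=0, bit5=0 (has a 0) -> no => not a false positive
query pig: checks bit0=1, bit2=1, bit3=1 (all 1) -> maybe => FALSE POSITIVE
False positives (alphabetical): pig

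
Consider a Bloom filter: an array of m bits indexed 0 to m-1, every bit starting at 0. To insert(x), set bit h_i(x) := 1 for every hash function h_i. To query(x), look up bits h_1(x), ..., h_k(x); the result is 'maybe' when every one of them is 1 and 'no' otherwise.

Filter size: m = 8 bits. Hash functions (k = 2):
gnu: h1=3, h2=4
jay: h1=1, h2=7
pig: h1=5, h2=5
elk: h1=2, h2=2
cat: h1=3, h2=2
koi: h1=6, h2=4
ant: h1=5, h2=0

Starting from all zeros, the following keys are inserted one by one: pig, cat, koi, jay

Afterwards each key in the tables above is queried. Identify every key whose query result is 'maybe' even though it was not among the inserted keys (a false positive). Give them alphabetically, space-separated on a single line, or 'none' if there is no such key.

Answer: elk gnu

Derivation:
Start: bits=00000000
After insert 'pig': sets bits 5 -> bits=00000100
After insert 'cat': sets bits 2 3 -> bits=00110100
After insert 'koi': sets bits 4 6 -> bits=00111110
After insert 'jay': sets bits 1 7 -> bits=01111111
Not inserted: ant elk gnu — query each against bits=01111111:
query ant: checks bit0=0, bit5=1 (has a 0) -> no => not a false positive
query elk: checks bit2=1 (all 1) -> maybe => FALSE POSITIVE
query gnu: checks bit3=1, bit4=1 (all 1) -> maybe => FALSE POSITIVE
False positives (alphabetical): elk gnu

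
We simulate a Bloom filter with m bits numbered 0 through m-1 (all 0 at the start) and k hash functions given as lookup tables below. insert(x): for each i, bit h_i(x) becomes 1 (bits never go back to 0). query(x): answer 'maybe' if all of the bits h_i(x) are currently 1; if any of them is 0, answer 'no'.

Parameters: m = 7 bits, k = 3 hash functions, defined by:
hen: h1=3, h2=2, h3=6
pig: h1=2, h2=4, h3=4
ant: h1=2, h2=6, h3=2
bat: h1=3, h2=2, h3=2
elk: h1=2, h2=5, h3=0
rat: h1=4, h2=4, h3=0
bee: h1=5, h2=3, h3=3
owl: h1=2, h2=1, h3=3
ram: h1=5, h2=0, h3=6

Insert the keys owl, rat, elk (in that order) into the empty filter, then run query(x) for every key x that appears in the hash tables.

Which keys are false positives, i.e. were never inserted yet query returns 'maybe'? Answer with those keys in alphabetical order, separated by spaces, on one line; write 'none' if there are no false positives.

Answer: bat bee pig

Derivation:
Start: bits=0000000
After insert 'owl': sets bits 1 2 3 -> bits=0111000
After insert 'rat': sets bits 0 4 -> bits=1111100
After insert 'elk': sets bits 0 2 5 -> bits=1111110
Not inserted: ant bat bee hen pig ram — query each against bits=1111110:
query ant: checks bit2=1, bit6=0 (has a 0) -> no => not a false positive
query bat: checks bit2=1, bit3=1 (all 1) -> maybe => FALSE POSITIVE
query bee: checks bit3=1, bit5=1 (all 1) -> maybe => FALSE POSITIVE
query hen: checks bit2=1, bit3=1, bit6=0 (has a 0) -> no => not a false positive
query pig: checks bit2=1, bit4=1 (all 1) -> maybe => FALSE POSITIVE
query ram: checks bit0=1, bit5=1, bit6=0 (has a 0) -> no => not a false positive
False positives (alphabetical): bat bee pig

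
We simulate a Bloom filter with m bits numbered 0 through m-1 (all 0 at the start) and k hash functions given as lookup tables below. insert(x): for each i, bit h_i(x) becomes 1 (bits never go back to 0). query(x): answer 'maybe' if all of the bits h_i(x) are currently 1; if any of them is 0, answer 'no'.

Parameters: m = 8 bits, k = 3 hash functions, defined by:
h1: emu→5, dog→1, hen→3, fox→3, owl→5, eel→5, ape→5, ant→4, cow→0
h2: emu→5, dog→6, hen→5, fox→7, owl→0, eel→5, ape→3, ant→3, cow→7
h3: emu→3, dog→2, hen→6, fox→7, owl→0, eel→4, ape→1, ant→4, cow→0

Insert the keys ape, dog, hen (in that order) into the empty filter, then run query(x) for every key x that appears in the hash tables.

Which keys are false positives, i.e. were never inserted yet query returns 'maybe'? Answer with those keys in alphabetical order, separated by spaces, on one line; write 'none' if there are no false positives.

Start: bits=00000000
After insert 'ape': sets bits 1 3 5 -> bits=01010100
After insert 'dog': sets bits 1 2 6 -> bits=01110110
After insert 'hen': sets bits 3 5 6 -> bits=01110110
Not inserted: ant cow eel emu fox owl — query each against bits=01110110:
query ant: checks bit3=1, bit4=0 (has a 0) -> no => not a false positive
query cow: checks bit0=0, bit7=0 (has a 0) -> no => not a false positive
query eel: checks bit4=0, bit5=1 (has a 0) -> no => not a false positive
query emu: checks bit3=1, bit5=1 (all 1) -> maybe => FALSE POSITIVE
query fox: checks bit3=1, bit7=0 (has a 0) -> no => not a false positive
query owl: checks bit0=0, bit5=1 (has a 0) -> no => not a false positive
False positives (alphabetical): emu

Answer: emu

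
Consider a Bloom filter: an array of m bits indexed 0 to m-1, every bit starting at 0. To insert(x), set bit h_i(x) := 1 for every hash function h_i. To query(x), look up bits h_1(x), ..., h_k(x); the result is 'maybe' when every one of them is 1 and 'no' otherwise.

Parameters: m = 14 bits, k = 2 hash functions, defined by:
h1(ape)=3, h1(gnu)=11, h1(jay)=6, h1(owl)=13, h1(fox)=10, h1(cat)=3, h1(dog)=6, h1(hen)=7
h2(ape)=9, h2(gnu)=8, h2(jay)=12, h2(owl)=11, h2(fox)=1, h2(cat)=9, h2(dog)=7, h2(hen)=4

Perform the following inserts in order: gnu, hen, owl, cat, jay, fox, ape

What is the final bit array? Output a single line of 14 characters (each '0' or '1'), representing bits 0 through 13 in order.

Start: bits=00000000000000
After insert 'gnu': sets bits 8 11 -> bits=00000000100100
After insert 'hen': sets bits 4 7 -> bits=00001001100100
After insert 'owl': sets bits 11 13 -> bits=00001001100101
After insert 'cat': sets bits 3 9 -> bits=00011001110101
After insert 'jay': sets bits 6 12 -> bits=00011011110111
After insert 'fox': sets bits 1 10 -> bits=01011011111111
After insert 'ape': sets bits 3 9 -> bits=01011011111111

Answer: 01011011111111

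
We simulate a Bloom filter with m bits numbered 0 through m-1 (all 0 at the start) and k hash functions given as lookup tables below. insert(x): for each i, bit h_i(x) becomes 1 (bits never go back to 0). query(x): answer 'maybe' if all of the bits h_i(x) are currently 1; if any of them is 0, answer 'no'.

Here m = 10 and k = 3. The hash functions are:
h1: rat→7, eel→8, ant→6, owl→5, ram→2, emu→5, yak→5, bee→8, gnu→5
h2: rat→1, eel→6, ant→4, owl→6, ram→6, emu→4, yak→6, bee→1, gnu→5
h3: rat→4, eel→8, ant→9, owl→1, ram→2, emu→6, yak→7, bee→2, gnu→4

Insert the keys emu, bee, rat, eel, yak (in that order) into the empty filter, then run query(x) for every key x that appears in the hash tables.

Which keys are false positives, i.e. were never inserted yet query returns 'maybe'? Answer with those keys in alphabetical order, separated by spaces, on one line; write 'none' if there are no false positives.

Start: bits=0000000000
After insert 'emu': sets bits 4 5 6 -> bits=0000111000
After insert 'bee': sets bits 1 2 8 -> bits=0110111010
After insert 'rat': sets bits 1 4 7 -> bits=0110111110
After insert 'eel': sets bits 6 8 -> bits=0110111110
After insert 'yak': sets bits 5 6 7 -> bits=0110111110
Not inserted: ant gnu owl ram — query each against bits=0110111110:
query ant: checks bit4=1, bit6=1, bit9=0 (has a 0) -> no => not a false positive
query gnu: checks bit4=1, bit5=1 (all 1) -> maybe => FALSE POSITIVE
query owl: checks bit1=1, bit5=1, bit6=1 (all 1) -> maybe => FALSE POSITIVE
query ram: checks bit2=1, bit6=1 (all 1) -> maybe => FALSE POSITIVE
False positives (alphabetical): gnu owl ram

Answer: gnu owl ram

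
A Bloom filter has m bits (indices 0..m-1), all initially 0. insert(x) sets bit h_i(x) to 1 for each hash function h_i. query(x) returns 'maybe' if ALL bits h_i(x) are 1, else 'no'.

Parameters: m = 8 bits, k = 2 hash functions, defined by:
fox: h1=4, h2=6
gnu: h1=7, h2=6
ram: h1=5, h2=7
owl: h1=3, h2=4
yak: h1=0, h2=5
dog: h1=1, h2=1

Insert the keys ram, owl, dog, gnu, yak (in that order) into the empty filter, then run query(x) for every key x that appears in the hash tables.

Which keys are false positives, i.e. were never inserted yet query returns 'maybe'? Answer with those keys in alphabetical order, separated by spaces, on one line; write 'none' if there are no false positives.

Start: bits=00000000
After insert 'ram': sets bits 5 7 -> bits=00000101
After insert 'owl': sets bits 3 4 -> bits=00011101
After insert 'dog': sets bits 1 -> bits=01011101
After insert 'gnu': sets bits 6 7 -> bits=01011111
After insert 'yak': sets bits 0 5 -> bits=11011111
Not inserted: fox — query each against bits=11011111:
query fox: checks bit4=1, bit6=1 (all 1) -> maybe => FALSE POSITIVE
False positives (alphabetical): fox

Answer: fox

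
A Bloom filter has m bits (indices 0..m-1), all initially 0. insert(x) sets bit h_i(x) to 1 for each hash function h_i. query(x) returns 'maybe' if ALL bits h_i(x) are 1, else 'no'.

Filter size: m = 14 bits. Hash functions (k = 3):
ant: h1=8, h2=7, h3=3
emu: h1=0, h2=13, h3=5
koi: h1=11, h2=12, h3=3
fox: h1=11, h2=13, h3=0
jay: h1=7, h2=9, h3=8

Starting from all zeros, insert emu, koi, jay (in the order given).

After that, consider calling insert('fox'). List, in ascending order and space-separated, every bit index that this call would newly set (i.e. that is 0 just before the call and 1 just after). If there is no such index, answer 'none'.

Answer: none

Derivation:
Start: bits=00000000000000
After insert 'emu': sets bits 0 5 13 -> bits=10000100000001
After insert 'koi': sets bits 3 11 12 -> bits=10010100000111
After insert 'jay': sets bits 7 8 9 -> bits=10010101110111
insert 'fox' would touch bits 0 11 13; currently bit0=1, bit11=1, bit13=1
Bits that are 0 among those (would change 0->1): none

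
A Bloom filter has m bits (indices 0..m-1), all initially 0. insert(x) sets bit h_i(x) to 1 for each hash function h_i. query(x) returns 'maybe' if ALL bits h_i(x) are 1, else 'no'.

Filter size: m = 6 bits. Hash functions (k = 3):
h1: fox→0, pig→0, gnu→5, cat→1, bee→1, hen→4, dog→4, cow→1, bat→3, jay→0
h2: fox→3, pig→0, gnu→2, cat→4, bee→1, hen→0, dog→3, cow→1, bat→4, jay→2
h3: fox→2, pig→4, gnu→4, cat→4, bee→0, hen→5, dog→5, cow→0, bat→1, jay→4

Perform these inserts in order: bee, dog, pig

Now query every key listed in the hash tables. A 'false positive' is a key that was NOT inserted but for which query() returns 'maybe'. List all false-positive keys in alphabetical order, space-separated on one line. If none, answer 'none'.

Answer: bat cat cow hen

Derivation:
Start: bits=000000
After insert 'bee': sets bits 0 1 -> bits=110000
After insert 'dog': sets bits 3 4 5 -> bits=110111
After insert 'pig': sets bits 0 4 -> bits=110111
Not inserted: bat cat cow fox gnu hen jay — query each against bits=110111:
query bat: checks bit1=1, bit3=1, bit4=1 (all 1) -> maybe => FALSE POSITIVE
query cat: checks bit1=1, bit4=1 (all 1) -> maybe => FALSE POSITIVE
query cow: checks bit0=1, bit1=1 (all 1) -> maybe => FALSE POSITIVE
query fox: checks bit0=1, bit2=0, bit3=1 (has a 0) -> no => not a false positive
query gnu: checks bit2=0, bit4=1, bit5=1 (has a 0) -> no => not a false positive
query hen: checks bit0=1, bit4=1, bit5=1 (all 1) -> maybe => FALSE POSITIVE
query jay: checks bit0=1, bit2=0, bit4=1 (has a 0) -> no => not a false positive
False positives (alphabetical): bat cat cow hen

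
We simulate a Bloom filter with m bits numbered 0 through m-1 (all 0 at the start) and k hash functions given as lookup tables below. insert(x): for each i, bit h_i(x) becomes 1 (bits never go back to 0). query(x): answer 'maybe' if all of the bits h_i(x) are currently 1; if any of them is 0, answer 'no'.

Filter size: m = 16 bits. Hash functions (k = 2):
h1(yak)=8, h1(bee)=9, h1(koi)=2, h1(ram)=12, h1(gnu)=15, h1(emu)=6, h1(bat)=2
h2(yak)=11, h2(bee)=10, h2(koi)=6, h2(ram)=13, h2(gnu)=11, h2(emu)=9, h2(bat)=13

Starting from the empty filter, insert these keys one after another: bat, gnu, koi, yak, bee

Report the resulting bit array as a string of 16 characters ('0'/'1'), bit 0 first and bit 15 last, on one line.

Answer: 0010001011110101

Derivation:
Start: bits=0000000000000000
After insert 'bat': sets bits 2 13 -> bits=0010000000000100
After insert 'gnu': sets bits 11 15 -> bits=0010000000010101
After insert 'koi': sets bits 2 6 -> bits=0010001000010101
After insert 'yak': sets bits 8 11 -> bits=0010001010010101
After insert 'bee': sets bits 9 10 -> bits=0010001011110101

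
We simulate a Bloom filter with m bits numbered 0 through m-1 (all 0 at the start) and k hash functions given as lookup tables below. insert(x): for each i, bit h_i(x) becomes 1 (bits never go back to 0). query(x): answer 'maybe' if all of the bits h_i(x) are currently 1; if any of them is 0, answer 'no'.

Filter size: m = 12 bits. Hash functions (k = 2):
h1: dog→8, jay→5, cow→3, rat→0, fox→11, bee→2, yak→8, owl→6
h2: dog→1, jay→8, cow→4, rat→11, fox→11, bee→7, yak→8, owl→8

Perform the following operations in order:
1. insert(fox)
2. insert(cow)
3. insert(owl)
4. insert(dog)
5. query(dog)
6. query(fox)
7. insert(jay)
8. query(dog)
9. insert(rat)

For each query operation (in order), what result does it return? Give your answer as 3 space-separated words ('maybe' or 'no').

Answer: maybe maybe maybe

Derivation:
Start: bits=000000000000
Op 1: insert fox -> sets bits 11 -> bits=000000000001
Op 2: insert cow -> sets bits 3 4 -> bits=000110000001
Op 3: insert owl -> sets bits 6 8 -> bits=000110101001
Op 4: insert dog -> sets bits 1 8 -> bits=010110101001
Op 5: query dog -> checks bit1=1, bit8=1 (all 1) -> maybe
Op 6: query fox -> checks bit11=1 (all 1) -> maybe
Op 7: insert jay -> sets bits 5 8 -> bits=010111101001
Op 8: query dog -> checks bit1=1, bit8=1 (all 1) -> maybe
Op 9: insert rat -> sets bits 0 11 -> bits=110111101001
Query results in order: maybe maybe maybe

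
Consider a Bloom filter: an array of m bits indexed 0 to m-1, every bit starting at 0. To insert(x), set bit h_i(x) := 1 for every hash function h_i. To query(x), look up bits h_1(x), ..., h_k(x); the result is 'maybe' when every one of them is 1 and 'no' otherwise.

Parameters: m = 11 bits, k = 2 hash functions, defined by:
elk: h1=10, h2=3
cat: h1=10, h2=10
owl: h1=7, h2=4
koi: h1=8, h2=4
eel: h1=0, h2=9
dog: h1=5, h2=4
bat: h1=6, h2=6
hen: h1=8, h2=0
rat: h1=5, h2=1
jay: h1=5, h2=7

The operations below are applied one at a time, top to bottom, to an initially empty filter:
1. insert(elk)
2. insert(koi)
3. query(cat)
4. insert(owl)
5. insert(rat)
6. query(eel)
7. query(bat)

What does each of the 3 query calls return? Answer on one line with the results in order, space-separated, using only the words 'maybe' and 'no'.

Answer: maybe no no

Derivation:
Start: bits=00000000000
Op 1: insert elk -> sets bits 3 10 -> bits=00010000001
Op 2: insert koi -> sets bits 4 8 -> bits=00011000101
Op 3: query cat -> checks bit10=1 (all 1) -> maybe
Op 4: insert owl -> sets bits 4 7 -> bits=00011001101
Op 5: insert rat -> sets bits 1 5 -> bits=01011101101
Op 6: query eel -> checks bit0=0, bit9=0 (has a 0) -> no
Op 7: query bat -> checks bit6=0 (has a 0) -> no
Query results in order: maybe no no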